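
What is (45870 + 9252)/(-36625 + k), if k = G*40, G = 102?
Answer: -55122/32545 ≈ -1.6937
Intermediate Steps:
k = 4080 (k = 102*40 = 4080)
(45870 + 9252)/(-36625 + k) = (45870 + 9252)/(-36625 + 4080) = 55122/(-32545) = 55122*(-1/32545) = -55122/32545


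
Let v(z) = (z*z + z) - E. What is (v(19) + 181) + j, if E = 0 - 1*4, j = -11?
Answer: 554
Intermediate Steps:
E = -4 (E = 0 - 4 = -4)
v(z) = 4 + z + z² (v(z) = (z*z + z) - 1*(-4) = (z² + z) + 4 = (z + z²) + 4 = 4 + z + z²)
(v(19) + 181) + j = ((4 + 19 + 19²) + 181) - 11 = ((4 + 19 + 361) + 181) - 11 = (384 + 181) - 11 = 565 - 11 = 554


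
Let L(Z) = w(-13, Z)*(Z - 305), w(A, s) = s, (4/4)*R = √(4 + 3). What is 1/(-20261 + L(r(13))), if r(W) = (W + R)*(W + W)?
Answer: 625/90310941 + 1378*√7/90310941 ≈ 4.7290e-5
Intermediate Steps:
R = √7 (R = √(4 + 3) = √7 ≈ 2.6458)
r(W) = 2*W*(W + √7) (r(W) = (W + √7)*(W + W) = (W + √7)*(2*W) = 2*W*(W + √7))
L(Z) = Z*(-305 + Z) (L(Z) = Z*(Z - 305) = Z*(-305 + Z))
1/(-20261 + L(r(13))) = 1/(-20261 + (2*13*(13 + √7))*(-305 + 2*13*(13 + √7))) = 1/(-20261 + (338 + 26*√7)*(-305 + (338 + 26*√7))) = 1/(-20261 + (338 + 26*√7)*(33 + 26*√7)) = 1/(-20261 + (33 + 26*√7)*(338 + 26*√7))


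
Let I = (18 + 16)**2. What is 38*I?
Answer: 43928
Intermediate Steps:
I = 1156 (I = 34**2 = 1156)
38*I = 38*1156 = 43928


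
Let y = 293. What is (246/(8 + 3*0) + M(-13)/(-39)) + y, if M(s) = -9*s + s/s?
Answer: 50033/156 ≈ 320.72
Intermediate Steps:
M(s) = 1 - 9*s (M(s) = -9*s + 1 = 1 - 9*s)
(246/(8 + 3*0) + M(-13)/(-39)) + y = (246/(8 + 3*0) + (1 - 9*(-13))/(-39)) + 293 = (246/(8 + 0) + (1 + 117)*(-1/39)) + 293 = (246/8 + 118*(-1/39)) + 293 = (246*(1/8) - 118/39) + 293 = (123/4 - 118/39) + 293 = 4325/156 + 293 = 50033/156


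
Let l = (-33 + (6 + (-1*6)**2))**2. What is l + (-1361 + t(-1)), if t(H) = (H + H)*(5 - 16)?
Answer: -1258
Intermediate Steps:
t(H) = -22*H (t(H) = (2*H)*(-11) = -22*H)
l = 81 (l = (-33 + (6 + (-6)**2))**2 = (-33 + (6 + 36))**2 = (-33 + 42)**2 = 9**2 = 81)
l + (-1361 + t(-1)) = 81 + (-1361 - 22*(-1)) = 81 + (-1361 + 22) = 81 - 1339 = -1258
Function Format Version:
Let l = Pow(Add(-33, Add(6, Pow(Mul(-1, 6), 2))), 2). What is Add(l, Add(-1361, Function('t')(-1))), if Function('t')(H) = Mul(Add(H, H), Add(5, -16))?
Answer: -1258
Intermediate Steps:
Function('t')(H) = Mul(-22, H) (Function('t')(H) = Mul(Mul(2, H), -11) = Mul(-22, H))
l = 81 (l = Pow(Add(-33, Add(6, Pow(-6, 2))), 2) = Pow(Add(-33, Add(6, 36)), 2) = Pow(Add(-33, 42), 2) = Pow(9, 2) = 81)
Add(l, Add(-1361, Function('t')(-1))) = Add(81, Add(-1361, Mul(-22, -1))) = Add(81, Add(-1361, 22)) = Add(81, -1339) = -1258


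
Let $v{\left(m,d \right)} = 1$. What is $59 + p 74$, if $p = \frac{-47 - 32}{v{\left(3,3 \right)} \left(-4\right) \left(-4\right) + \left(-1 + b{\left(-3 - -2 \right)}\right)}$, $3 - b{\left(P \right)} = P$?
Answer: $- \frac{4725}{19} \approx -248.68$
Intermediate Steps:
$b{\left(P \right)} = 3 - P$
$p = - \frac{79}{19}$ ($p = \frac{-47 - 32}{1 \left(-4\right) \left(-4\right) + \left(-1 + \left(3 - \left(-3 - -2\right)\right)\right)} = - \frac{79}{\left(-4\right) \left(-4\right) + \left(-1 + \left(3 - \left(-3 + 2\right)\right)\right)} = - \frac{79}{16 + \left(-1 + \left(3 - -1\right)\right)} = - \frac{79}{16 + \left(-1 + \left(3 + 1\right)\right)} = - \frac{79}{16 + \left(-1 + 4\right)} = - \frac{79}{16 + 3} = - \frac{79}{19} \approx -4.1579$)
$59 + p 74 = 59 - \frac{5846}{19} = - \frac{4725}{19}$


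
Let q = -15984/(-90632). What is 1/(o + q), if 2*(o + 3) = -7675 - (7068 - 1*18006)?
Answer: 22658/36902549 ≈ 0.00061400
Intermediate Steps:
o = 3257/2 (o = -3 + (-7675 - (7068 - 1*18006))/2 = -3 + (-7675 - (7068 - 18006))/2 = -3 + (-7675 - 1*(-10938))/2 = -3 + (-7675 + 10938)/2 = -3 + (1/2)*3263 = -3 + 3263/2 = 3257/2 ≈ 1628.5)
q = 1998/11329 (q = -15984*(-1/90632) = 1998/11329 ≈ 0.17636)
1/(o + q) = 1/(3257/2 + 1998/11329) = 1/(36902549/22658) = 22658/36902549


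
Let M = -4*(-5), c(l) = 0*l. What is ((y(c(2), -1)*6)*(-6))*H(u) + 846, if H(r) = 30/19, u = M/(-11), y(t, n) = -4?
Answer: 20394/19 ≈ 1073.4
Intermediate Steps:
c(l) = 0
M = 20
u = -20/11 (u = 20/(-11) = 20*(-1/11) = -20/11 ≈ -1.8182)
H(r) = 30/19 (H(r) = 30*(1/19) = 30/19)
((y(c(2), -1)*6)*(-6))*H(u) + 846 = (-4*6*(-6))*(30/19) + 846 = -24*(-6)*(30/19) + 846 = 144*(30/19) + 846 = 4320/19 + 846 = 20394/19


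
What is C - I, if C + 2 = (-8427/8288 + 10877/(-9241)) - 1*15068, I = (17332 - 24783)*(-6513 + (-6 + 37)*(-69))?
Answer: -4938571129178259/76589408 ≈ -6.4481e+7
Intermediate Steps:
I = 64466052 (I = -7451*(-6513 + 31*(-69)) = -7451*(-6513 - 2139) = -7451*(-8652) = 64466052)
C = -1154370401043/76589408 (C = -2 + ((-8427/8288 + 10877/(-9241)) - 1*15068) = -2 + ((-8427*1/8288 + 10877*(-1/9241)) - 15068) = -2 + ((-8427/8288 - 10877/9241) - 15068) = -2 + (-168022483/76589408 - 15068) = -2 - 1154217222227/76589408 = -1154370401043/76589408 ≈ -15072.)
C - I = -1154370401043/76589408 - 1*64466052 = -1154370401043/76589408 - 64466052 = -4938571129178259/76589408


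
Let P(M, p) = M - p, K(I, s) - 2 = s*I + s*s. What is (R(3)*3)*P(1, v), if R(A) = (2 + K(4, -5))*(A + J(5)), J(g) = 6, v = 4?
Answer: -729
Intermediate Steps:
K(I, s) = 2 + s**2 + I*s (K(I, s) = 2 + (s*I + s*s) = 2 + (I*s + s**2) = 2 + (s**2 + I*s) = 2 + s**2 + I*s)
R(A) = 54 + 9*A (R(A) = (2 + (2 + (-5)**2 + 4*(-5)))*(A + 6) = (2 + (2 + 25 - 20))*(6 + A) = (2 + 7)*(6 + A) = 9*(6 + A) = 54 + 9*A)
(R(3)*3)*P(1, v) = ((54 + 9*3)*3)*(1 - 1*4) = ((54 + 27)*3)*(1 - 4) = (81*3)*(-3) = 243*(-3) = -729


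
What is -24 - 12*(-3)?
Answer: 12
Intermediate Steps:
-24 - 12*(-3) = -24 + 36 = 12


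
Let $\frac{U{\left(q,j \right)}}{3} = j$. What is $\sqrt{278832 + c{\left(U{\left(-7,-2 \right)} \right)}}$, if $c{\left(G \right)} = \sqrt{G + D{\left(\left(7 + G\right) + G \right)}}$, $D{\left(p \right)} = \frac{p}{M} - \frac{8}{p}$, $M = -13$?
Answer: $\frac{\sqrt{1178065200 + 195 i \sqrt{1885}}}{65} \approx 528.05 + 0.0018974 i$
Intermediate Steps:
$U{\left(q,j \right)} = 3 j$
$D{\left(p \right)} = - \frac{8}{p} - \frac{p}{13}$ ($D{\left(p \right)} = \frac{p}{-13} - \frac{8}{p} = p \left(- \frac{1}{13}\right) - \frac{8}{p} = - \frac{p}{13} - \frac{8}{p} = - \frac{8}{p} - \frac{p}{13}$)
$c{\left(G \right)} = \sqrt{- \frac{7}{13} - \frac{8}{7 + 2 G} + \frac{11 G}{13}}$ ($c{\left(G \right)} = \sqrt{G - \left(\frac{8}{\left(7 + G\right) + G} + \frac{\left(7 + G\right) + G}{13}\right)} = \sqrt{G - \left(\frac{8}{7 + 2 G} + \frac{7 + 2 G}{13}\right)} = \sqrt{G - \left(\frac{7}{13} + \frac{8}{7 + 2 G} + \frac{2 G}{13}\right)} = \sqrt{- \frac{7}{13} - \frac{8}{7 + 2 G} + \frac{11 G}{13}}$)
$\sqrt{278832 + c{\left(U{\left(-7,-2 \right)} \right)}} = \sqrt{278832 + \frac{\sqrt{-91 - \frac{1352}{7 + 2 \cdot 3 \left(-2\right)} + 143 \cdot 3 \left(-2\right)}}{13}} = \sqrt{278832 + \frac{\sqrt{-91 - \frac{1352}{7 + 2 \left(-6\right)} + 143 \left(-6\right)}}{13}} = \sqrt{278832 + \frac{\sqrt{-91 - \frac{1352}{7 - 12} - 858}}{13}} = \sqrt{278832 + \frac{\sqrt{-91 - \frac{1352}{-5} - 858}}{13}} = \sqrt{278832 + \frac{\sqrt{-91 - - \frac{1352}{5} - 858}}{13}} = \sqrt{278832 + \frac{\sqrt{-91 + \frac{1352}{5} - 858}}{13}} = \sqrt{278832 + \frac{\sqrt{- \frac{3393}{5}}}{13}} = \sqrt{278832 + \frac{\frac{3}{5} i \sqrt{1885}}{13}} = \sqrt{278832 + \frac{3 i \sqrt{1885}}{65}}$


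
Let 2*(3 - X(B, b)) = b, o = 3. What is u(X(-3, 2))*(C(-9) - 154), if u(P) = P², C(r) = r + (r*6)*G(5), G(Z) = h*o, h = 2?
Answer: -1948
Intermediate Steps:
X(B, b) = 3 - b/2
G(Z) = 6 (G(Z) = 2*3 = 6)
C(r) = 37*r (C(r) = r + (r*6)*6 = r + (6*r)*6 = r + 36*r = 37*r)
u(X(-3, 2))*(C(-9) - 154) = (3 - ½*2)²*(37*(-9) - 154) = (3 - 1)²*(-333 - 154) = 2²*(-487) = 4*(-487) = -1948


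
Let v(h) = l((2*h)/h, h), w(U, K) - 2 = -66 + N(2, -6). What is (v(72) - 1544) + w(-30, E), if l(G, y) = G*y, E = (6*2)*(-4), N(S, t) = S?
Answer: -1462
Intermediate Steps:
E = -48 (E = 12*(-4) = -48)
w(U, K) = -62 (w(U, K) = 2 + (-66 + 2) = 2 - 64 = -62)
v(h) = 2*h (v(h) = ((2*h)/h)*h = 2*h)
(v(72) - 1544) + w(-30, E) = (2*72 - 1544) - 62 = (144 - 1544) - 62 = -1400 - 62 = -1462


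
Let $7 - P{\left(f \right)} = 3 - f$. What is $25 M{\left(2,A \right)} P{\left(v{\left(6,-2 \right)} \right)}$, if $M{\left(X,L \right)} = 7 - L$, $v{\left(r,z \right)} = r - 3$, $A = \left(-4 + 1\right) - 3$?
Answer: $2275$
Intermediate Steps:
$A = -6$ ($A = -3 - 3 = -6$)
$v{\left(r,z \right)} = -3 + r$
$P{\left(f \right)} = 4 + f$ ($P{\left(f \right)} = 7 - \left(3 - f\right) = 7 + \left(-3 + f\right) = 4 + f$)
$25 M{\left(2,A \right)} P{\left(v{\left(6,-2 \right)} \right)} = 25 \left(7 - -6\right) \left(4 + \left(-3 + 6\right)\right) = 25 \left(7 + 6\right) \left(4 + 3\right) = 25 \cdot 13 \cdot 7 = 325 \cdot 7 = 2275$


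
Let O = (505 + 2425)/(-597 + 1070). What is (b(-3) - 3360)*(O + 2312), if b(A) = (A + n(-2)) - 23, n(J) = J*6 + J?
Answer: -3728120400/473 ≈ -7.8819e+6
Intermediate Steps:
n(J) = 7*J (n(J) = 6*J + J = 7*J)
O = 2930/473 ≈ 6.1945
b(A) = -37 + A (b(A) = (A + 7*(-2)) - 23 = (A - 14) - 23 = (-14 + A) - 23 = -37 + A)
(b(-3) - 3360)*(O + 2312) = ((-37 - 3) - 3360)*(2930/473 + 2312) = (-40 - 3360)*(1096506/473) = -3400*1096506/473 = -3728120400/473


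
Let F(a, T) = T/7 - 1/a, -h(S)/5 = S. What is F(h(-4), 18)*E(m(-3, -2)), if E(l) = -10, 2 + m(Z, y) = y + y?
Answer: -353/14 ≈ -25.214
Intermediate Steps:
m(Z, y) = -2 + 2*y (m(Z, y) = -2 + (y + y) = -2 + 2*y)
h(S) = -5*S
F(a, T) = -1/a + T/7 (F(a, T) = T*(⅐) - 1/a = T/7 - 1/a = -1/a + T/7)
F(h(-4), 18)*E(m(-3, -2)) = (-1/((-5*(-4))) + (⅐)*18)*(-10) = (-1/20 + 18/7)*(-10) = (353/140)*(-10) = -353/14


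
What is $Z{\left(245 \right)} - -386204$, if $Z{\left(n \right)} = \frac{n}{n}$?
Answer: $386205$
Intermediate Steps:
$Z{\left(n \right)} = 1$
$Z{\left(245 \right)} - -386204 = 1 - -386204 = 1 + 386204 = 386205$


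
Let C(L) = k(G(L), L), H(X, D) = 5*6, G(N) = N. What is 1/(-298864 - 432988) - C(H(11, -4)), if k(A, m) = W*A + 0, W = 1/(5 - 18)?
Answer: 21955547/9514076 ≈ 2.3077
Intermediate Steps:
H(X, D) = 30
W = -1/13 (W = 1/(-13) = -1/13 ≈ -0.076923)
k(A, m) = -A/13 (k(A, m) = -A/13 + 0 = -A/13)
C(L) = -L/13
1/(-298864 - 432988) - C(H(11, -4)) = 1/(-298864 - 432988) - (-1)*30/13 = 1/(-731852) - 1*(-30/13) = -1/731852 + 30/13 = 21955547/9514076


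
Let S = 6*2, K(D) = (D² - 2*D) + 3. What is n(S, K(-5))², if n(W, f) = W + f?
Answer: 2500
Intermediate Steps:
K(D) = 3 + D² - 2*D
S = 12
n(S, K(-5))² = (12 + (3 + (-5)² - 2*(-5)))² = (12 + (3 + 25 + 10))² = (12 + 38)² = 50² = 2500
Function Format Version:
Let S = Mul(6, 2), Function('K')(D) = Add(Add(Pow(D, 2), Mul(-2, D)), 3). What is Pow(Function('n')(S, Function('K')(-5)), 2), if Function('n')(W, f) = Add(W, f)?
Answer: 2500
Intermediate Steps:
Function('K')(D) = Add(3, Pow(D, 2), Mul(-2, D))
S = 12
Pow(Function('n')(S, Function('K')(-5)), 2) = Pow(Add(12, Add(3, Pow(-5, 2), Mul(-2, -5))), 2) = Pow(Add(12, Add(3, 25, 10)), 2) = Pow(Add(12, 38), 2) = Pow(50, 2) = 2500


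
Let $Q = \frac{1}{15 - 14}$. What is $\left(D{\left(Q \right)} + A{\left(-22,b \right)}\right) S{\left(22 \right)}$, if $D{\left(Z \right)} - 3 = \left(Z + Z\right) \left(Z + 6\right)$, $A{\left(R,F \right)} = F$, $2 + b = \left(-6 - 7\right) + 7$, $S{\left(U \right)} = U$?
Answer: $198$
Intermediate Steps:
$Q = 1$ ($Q = 1^{-1} = 1$)
$b = -8$ ($b = -2 + \left(\left(-6 - 7\right) + 7\right) = -2 + \left(-13 + 7\right) = -2 - 6 = -8$)
$D{\left(Z \right)} = 3 + 2 Z \left(6 + Z\right)$ ($D{\left(Z \right)} = 3 + \left(Z + Z\right) \left(Z + 6\right) = 3 + 2 Z \left(6 + Z\right)$)
$\left(D{\left(Q \right)} + A{\left(-22,b \right)}\right) S{\left(22 \right)} = \left(\left(3 + 2 \cdot 1^{2} + 12 \cdot 1\right) - 8\right) 22 = \left(\left(3 + 2 \cdot 1 + 12\right) - 8\right) 22 = \left(\left(3 + 2 + 12\right) - 8\right) 22 = \left(17 - 8\right) 22 = 9 \cdot 22 = 198$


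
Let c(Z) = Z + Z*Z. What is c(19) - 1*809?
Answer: -429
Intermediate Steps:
c(Z) = Z + Z**2
c(19) - 1*809 = 19*(1 + 19) - 1*809 = 19*20 - 809 = 380 - 809 = -429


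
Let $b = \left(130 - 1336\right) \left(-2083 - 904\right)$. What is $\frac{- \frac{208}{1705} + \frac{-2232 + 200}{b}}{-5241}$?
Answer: $\frac{376373768}{16095003585705} \approx 2.3385 \cdot 10^{-5}$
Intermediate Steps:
$b = 3602322$ ($b = \left(-1206\right) \left(-2987\right) = 3602322$)
$\frac{- \frac{208}{1705} + \frac{-2232 + 200}{b}}{-5241} = \frac{- \frac{208}{1705} + \frac{-2232 + 200}{3602322}}{-5241} = \left(\left(-208\right) \frac{1}{1705} - \frac{1016}{1801161}\right) \left(- \frac{1}{5241}\right) = \left(- \frac{208}{1705} - \frac{1016}{1801161}\right) \left(- \frac{1}{5241}\right) = \left(- \frac{376373768}{3070979505}\right) \left(- \frac{1}{5241}\right) = \frac{376373768}{16095003585705}$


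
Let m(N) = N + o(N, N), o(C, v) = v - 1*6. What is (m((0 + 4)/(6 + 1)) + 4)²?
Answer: 36/49 ≈ 0.73469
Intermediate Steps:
o(C, v) = -6 + v (o(C, v) = v - 6 = -6 + v)
m(N) = -6 + 2*N (m(N) = N + (-6 + N) = -6 + 2*N)
(m((0 + 4)/(6 + 1)) + 4)² = ((-6 + 2*((0 + 4)/(6 + 1))) + 4)² = ((-6 + 2*(4/7)) + 4)² = ((-6 + 8/7) + 4)² = (-34/7 + 4)² = (-6/7)² = 36/49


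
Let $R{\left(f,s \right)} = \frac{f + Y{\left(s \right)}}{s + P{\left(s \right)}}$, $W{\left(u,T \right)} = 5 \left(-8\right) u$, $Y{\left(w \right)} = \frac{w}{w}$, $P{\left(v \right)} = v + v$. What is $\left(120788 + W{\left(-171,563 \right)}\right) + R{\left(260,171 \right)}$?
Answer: $\frac{7274825}{57} \approx 1.2763 \cdot 10^{5}$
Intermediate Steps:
$P{\left(v \right)} = 2 v$
$Y{\left(w \right)} = 1$
$W{\left(u,T \right)} = - 40 u$
$R{\left(f,s \right)} = \frac{1 + f}{3 s}$ ($R{\left(f,s \right)} = \frac{f + 1}{s + 2 s} = \frac{1 + f}{3 s}$)
$\left(120788 + W{\left(-171,563 \right)}\right) + R{\left(260,171 \right)} = \left(120788 - -6840\right) + \frac{1 + 260}{3 \cdot 171} = \left(120788 + 6840\right) + \frac{1}{3} \cdot \frac{1}{171} \cdot 261 = 127628 + \frac{29}{57} = \frac{7274825}{57}$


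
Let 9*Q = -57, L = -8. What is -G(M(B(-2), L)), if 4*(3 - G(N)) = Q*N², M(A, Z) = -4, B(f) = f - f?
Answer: -85/3 ≈ -28.333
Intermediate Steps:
B(f) = 0
Q = -19/3 (Q = (⅑)*(-57) = -19/3 ≈ -6.3333)
G(N) = 3 + 19*N²/12 (G(N) = 3 - (-19)*N²/12 = 3 + 19*N²/12)
-G(M(B(-2), L)) = -(3 + (19/12)*(-4)²) = -(3 + (19/12)*16) = -(3 + 76/3) = -1*85/3 = -85/3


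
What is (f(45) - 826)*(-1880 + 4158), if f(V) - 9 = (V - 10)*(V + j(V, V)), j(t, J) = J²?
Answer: 163179974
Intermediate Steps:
f(V) = 9 + (-10 + V)*(V + V²) (f(V) = 9 + (V - 10)*(V + V²) = 9 + (-10 + V)*(V + V²))
(f(45) - 826)*(-1880 + 4158) = ((9 + 45³ - 10*45 - 9*45²) - 826)*(-1880 + 4158) = ((9 + 91125 - 450 - 9*2025) - 826)*2278 = ((9 + 91125 - 450 - 18225) - 826)*2278 = (72459 - 826)*2278 = 71633*2278 = 163179974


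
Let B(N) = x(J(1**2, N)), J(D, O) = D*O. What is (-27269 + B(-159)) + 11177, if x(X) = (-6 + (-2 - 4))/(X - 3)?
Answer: -434482/27 ≈ -16092.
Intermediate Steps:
x(X) = -12/(-3 + X) (x(X) = (-6 - 6)/(-3 + X) = -12/(-3 + X))
B(N) = -12/(-3 + N) (B(N) = -12/(-3 + 1**2*N) = -12/(-3 + 1*N) = -12/(-3 + N))
(-27269 + B(-159)) + 11177 = (-27269 - 12/(-3 - 159)) + 11177 = (-27269 - 12/(-162)) + 11177 = (-27269 - 12*(-1/162)) + 11177 = (-27269 + 2/27) + 11177 = -736261/27 + 11177 = -434482/27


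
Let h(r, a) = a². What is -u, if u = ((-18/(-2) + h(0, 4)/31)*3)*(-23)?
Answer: 20355/31 ≈ 656.61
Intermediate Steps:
u = -20355/31 (u = ((-18/(-2) + 4²/31)*3)*(-23) = ((-18*(-½) + 16*(1/31))*3)*(-23) = ((9 + 16/31)*3)*(-23) = ((295/31)*3)*(-23) = (885/31)*(-23) = -20355/31 ≈ -656.61)
-u = -1*(-20355/31) = 20355/31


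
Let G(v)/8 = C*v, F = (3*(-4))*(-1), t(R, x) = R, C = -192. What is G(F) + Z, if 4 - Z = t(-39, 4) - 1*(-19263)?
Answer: -37652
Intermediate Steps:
F = 12 (F = -12*(-1) = 12)
Z = -19220 (Z = 4 - (-39 - 1*(-19263)) = 4 - (-39 + 19263) = 4 - 1*19224 = 4 - 19224 = -19220)
G(v) = -1536*v (G(v) = 8*(-192*v) = -1536*v)
G(F) + Z = -1536*12 - 19220 = -18432 - 19220 = -37652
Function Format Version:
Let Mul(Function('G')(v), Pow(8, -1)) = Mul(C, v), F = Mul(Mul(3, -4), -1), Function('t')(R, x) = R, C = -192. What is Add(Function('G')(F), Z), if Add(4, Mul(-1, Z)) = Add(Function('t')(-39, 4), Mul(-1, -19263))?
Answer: -37652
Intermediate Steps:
F = 12 (F = Mul(-12, -1) = 12)
Z = -19220 (Z = Add(4, Mul(-1, Add(-39, Mul(-1, -19263)))) = Add(4, Mul(-1, Add(-39, 19263))) = Add(4, Mul(-1, 19224)) = Add(4, -19224) = -19220)
Function('G')(v) = Mul(-1536, v) (Function('G')(v) = Mul(8, Mul(-192, v)) = Mul(-1536, v))
Add(Function('G')(F), Z) = Add(Mul(-1536, 12), -19220) = Add(-18432, -19220) = -37652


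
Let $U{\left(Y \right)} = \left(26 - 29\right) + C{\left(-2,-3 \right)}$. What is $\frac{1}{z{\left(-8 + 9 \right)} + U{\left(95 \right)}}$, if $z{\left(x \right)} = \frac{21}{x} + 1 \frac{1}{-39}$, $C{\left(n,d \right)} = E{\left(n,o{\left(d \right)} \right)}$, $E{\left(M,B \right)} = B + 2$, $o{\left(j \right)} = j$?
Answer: $\frac{39}{662} \approx 0.058912$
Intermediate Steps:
$E{\left(M,B \right)} = 2 + B$
$C{\left(n,d \right)} = 2 + d$
$U{\left(Y \right)} = -4$ ($U{\left(Y \right)} = \left(26 - 29\right) + \left(2 - 3\right) = -3 - 1 = -4$)
$z{\left(x \right)} = - \frac{1}{39} + \frac{21}{x}$ ($z{\left(x \right)} = \frac{21}{x} + 1 \left(- \frac{1}{39}\right) = \frac{21}{x} - \frac{1}{39} = - \frac{1}{39} + \frac{21}{x}$)
$\frac{1}{z{\left(-8 + 9 \right)} + U{\left(95 \right)}} = \frac{1}{\frac{819 - \left(-8 + 9\right)}{39 \left(-8 + 9\right)} - 4} = \frac{1}{\frac{819 - 1}{39 \cdot 1} - 4} = \frac{1}{\frac{1}{39} \cdot 1 \left(819 - 1\right) - 4} = \frac{1}{\frac{1}{39} \cdot 1 \cdot 818 - 4} = \frac{1}{\frac{818}{39} - 4} = \frac{1}{\frac{662}{39}} = \frac{39}{662}$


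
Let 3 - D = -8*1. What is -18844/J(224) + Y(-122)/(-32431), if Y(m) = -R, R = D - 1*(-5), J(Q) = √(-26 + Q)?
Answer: 16/32431 - 9422*√22/33 ≈ -1339.2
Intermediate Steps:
D = 11 (D = 3 - (-8) = 3 - 1*(-8) = 3 + 8 = 11)
R = 16 (R = 11 - 1*(-5) = 11 + 5 = 16)
Y(m) = -16 (Y(m) = -1*16 = -16)
-18844/J(224) + Y(-122)/(-32431) = -18844/√(-26 + 224) - 16/(-32431) = -18844*√22/66 - 16*(-1/32431) = -18844*√22/66 + 16/32431 = -9422*√22/33 + 16/32431 = 16/32431 - 9422*√22/33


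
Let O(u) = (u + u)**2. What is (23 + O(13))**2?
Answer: 488601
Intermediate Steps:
O(u) = 4*u**2 (O(u) = (2*u)**2 = 4*u**2)
(23 + O(13))**2 = (23 + 4*13**2)**2 = (23 + 4*169)**2 = (23 + 676)**2 = 699**2 = 488601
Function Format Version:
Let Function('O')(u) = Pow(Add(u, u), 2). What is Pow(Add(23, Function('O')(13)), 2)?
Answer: 488601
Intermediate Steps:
Function('O')(u) = Mul(4, Pow(u, 2)) (Function('O')(u) = Pow(Mul(2, u), 2) = Mul(4, Pow(u, 2)))
Pow(Add(23, Function('O')(13)), 2) = Pow(Add(23, Mul(4, Pow(13, 2))), 2) = Pow(Add(23, Mul(4, 169)), 2) = Pow(Add(23, 676), 2) = Pow(699, 2) = 488601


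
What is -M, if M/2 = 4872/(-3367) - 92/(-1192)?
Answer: 196345/71669 ≈ 2.7396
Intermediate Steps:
M = -196345/71669 (M = 2*(4872/(-3367) - 92/(-1192)) = 2*(4872*(-1/3367) - 92*(-1/1192)) = 2*(-696/481 + 23/298) = 2*(-196345/143338) = -196345/71669 ≈ -2.7396)
-M = -1*(-196345/71669) = 196345/71669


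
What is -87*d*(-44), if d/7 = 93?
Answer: 2492028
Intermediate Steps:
d = 651 (d = 7*93 = 651)
-87*d*(-44) = -87*651*(-44) = -56637*(-44) = 2492028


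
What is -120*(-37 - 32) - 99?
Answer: 8181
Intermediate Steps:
-120*(-37 - 32) - 99 = -120*(-69) - 99 = 8280 - 99 = 8181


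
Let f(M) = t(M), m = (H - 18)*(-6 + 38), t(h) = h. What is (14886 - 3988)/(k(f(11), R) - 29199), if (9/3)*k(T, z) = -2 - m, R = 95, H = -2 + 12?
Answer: -32694/87343 ≈ -0.37432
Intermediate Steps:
H = 10
m = -256 (m = (10 - 18)*(-6 + 38) = -8*32 = -256)
f(M) = M
k(T, z) = 254/3 (k(T, z) = (-2 - 1*(-256))/3 = (-2 + 256)/3 = (⅓)*254 = 254/3)
(14886 - 3988)/(k(f(11), R) - 29199) = (14886 - 3988)/(254/3 - 29199) = 10898/(-87343/3) = 10898*(-3/87343) = -32694/87343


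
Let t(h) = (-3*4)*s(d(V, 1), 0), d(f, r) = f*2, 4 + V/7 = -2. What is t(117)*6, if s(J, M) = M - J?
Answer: -6048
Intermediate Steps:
V = -42 (V = -28 + 7*(-2) = -28 - 14 = -42)
d(f, r) = 2*f
t(h) = -1008 (t(h) = (-3*4)*(0 - 2*(-42)) = -12*(0 - 1*(-84)) = -12*(0 + 84) = -12*84 = -1008)
t(117)*6 = -1008*6 = -6048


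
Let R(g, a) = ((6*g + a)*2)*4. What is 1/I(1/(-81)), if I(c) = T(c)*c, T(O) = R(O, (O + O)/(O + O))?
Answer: -2187/200 ≈ -10.935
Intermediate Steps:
R(g, a) = 8*a + 48*g (R(g, a) = ((a + 6*g)*2)*4 = (2*a + 12*g)*4 = 8*a + 48*g)
T(O) = 8 + 48*O (T(O) = 8*((O + O)/(O + O)) + 48*O = 8*((2*O)/((2*O))) + 48*O = 8*((2*O)*(1/(2*O))) + 48*O = 8*1 + 48*O = 8 + 48*O)
I(c) = c*(8 + 48*c) (I(c) = (8 + 48*c)*c = c*(8 + 48*c))
1/I(1/(-81)) = 1/(8*(1 + 6/(-81))/(-81)) = 1/(8*(-1/81)*(1 + 6*(-1/81))) = 1/(8*(-1/81)*(1 - 2/27)) = 1/(8*(-1/81)*(25/27)) = 1/(-200/2187) = -2187/200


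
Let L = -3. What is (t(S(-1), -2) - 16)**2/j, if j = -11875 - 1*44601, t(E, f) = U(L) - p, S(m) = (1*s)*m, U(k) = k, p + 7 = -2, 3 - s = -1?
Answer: -25/14119 ≈ -0.0017707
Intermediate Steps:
s = 4 (s = 3 - 1*(-1) = 3 + 1 = 4)
p = -9 (p = -7 - 2 = -9)
S(m) = 4*m (S(m) = (1*4)*m = 4*m)
t(E, f) = 6 (t(E, f) = -3 - 1*(-9) = -3 + 9 = 6)
j = -56476 (j = -11875 - 44601 = -56476)
(t(S(-1), -2) - 16)**2/j = (6 - 16)**2/(-56476) = (-10)**2*(-1/56476) = 100*(-1/56476) = -25/14119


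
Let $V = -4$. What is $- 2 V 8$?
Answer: $64$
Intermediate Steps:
$- 2 V 8 = \left(-2\right) \left(-4\right) 8 = 8 \cdot 8 = 64$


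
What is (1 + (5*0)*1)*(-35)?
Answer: -35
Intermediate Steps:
(1 + (5*0)*1)*(-35) = (1 + 0*1)*(-35) = (1 + 0)*(-35) = 1*(-35) = -35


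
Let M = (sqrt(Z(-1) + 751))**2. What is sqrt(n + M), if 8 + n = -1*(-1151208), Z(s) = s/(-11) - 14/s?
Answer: 8*sqrt(2177934)/11 ≈ 1073.3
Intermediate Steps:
Z(s) = -14/s - s/11 (Z(s) = s*(-1/11) - 14/s = -s/11 - 14/s = -14/s - s/11)
n = 1151200 (n = -8 - 1*(-1151208) = -8 + 1151208 = 1151200)
M = 8416/11 (M = (sqrt((-14/(-1) - 1/11*(-1)) + 751))**2 = (sqrt((-14*(-1) + 1/11) + 751))**2 = (sqrt((14 + 1/11) + 751))**2 = (sqrt(155/11 + 751))**2 = (sqrt(8416/11))**2 = (4*sqrt(5786)/11)**2 = 8416/11 ≈ 765.09)
sqrt(n + M) = sqrt(1151200 + 8416/11) = sqrt(12671616/11) = 8*sqrt(2177934)/11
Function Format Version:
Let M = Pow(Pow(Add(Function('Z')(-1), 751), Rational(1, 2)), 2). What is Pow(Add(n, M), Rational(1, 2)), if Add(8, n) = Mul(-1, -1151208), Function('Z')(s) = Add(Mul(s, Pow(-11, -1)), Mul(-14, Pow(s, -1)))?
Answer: Mul(Rational(8, 11), Pow(2177934, Rational(1, 2))) ≈ 1073.3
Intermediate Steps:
Function('Z')(s) = Add(Mul(-14, Pow(s, -1)), Mul(Rational(-1, 11), s)) (Function('Z')(s) = Add(Mul(s, Rational(-1, 11)), Mul(-14, Pow(s, -1))) = Add(Mul(Rational(-1, 11), s), Mul(-14, Pow(s, -1))) = Add(Mul(-14, Pow(s, -1)), Mul(Rational(-1, 11), s)))
n = 1151200 (n = Add(-8, Mul(-1, -1151208)) = Add(-8, 1151208) = 1151200)
M = Rational(8416, 11) (M = Pow(Pow(Add(Add(Mul(-14, Pow(-1, -1)), Mul(Rational(-1, 11), -1)), 751), Rational(1, 2)), 2) = Pow(Pow(Add(Add(Mul(-14, -1), Rational(1, 11)), 751), Rational(1, 2)), 2) = Pow(Pow(Add(Add(14, Rational(1, 11)), 751), Rational(1, 2)), 2) = Pow(Pow(Add(Rational(155, 11), 751), Rational(1, 2)), 2) = Pow(Pow(Rational(8416, 11), Rational(1, 2)), 2) = Pow(Mul(Rational(4, 11), Pow(5786, Rational(1, 2))), 2) = Rational(8416, 11) ≈ 765.09)
Pow(Add(n, M), Rational(1, 2)) = Pow(Add(1151200, Rational(8416, 11)), Rational(1, 2)) = Pow(Rational(12671616, 11), Rational(1, 2)) = Mul(Rational(8, 11), Pow(2177934, Rational(1, 2)))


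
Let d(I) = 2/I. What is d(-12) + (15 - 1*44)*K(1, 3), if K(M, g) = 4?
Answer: -697/6 ≈ -116.17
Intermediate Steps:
d(-12) + (15 - 1*44)*K(1, 3) = 2/(-12) + (15 - 1*44)*4 = 2*(-1/12) + (15 - 44)*4 = -⅙ - 29*4 = -⅙ - 116 = -697/6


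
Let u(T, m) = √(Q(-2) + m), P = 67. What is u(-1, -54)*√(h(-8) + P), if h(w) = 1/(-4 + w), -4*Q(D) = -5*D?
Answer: I*√544434/12 ≈ 61.488*I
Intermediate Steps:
Q(D) = 5*D/4 (Q(D) = -(-5)*D/4 = 5*D/4)
u(T, m) = √(-5/2 + m) (u(T, m) = √((5/4)*(-2) + m) = √(-5/2 + m))
u(-1, -54)*√(h(-8) + P) = (√(-10 + 4*(-54))/2)*√(1/(-4 - 8) + 67) = (√(-10 - 216)/2)*√(1/(-12) + 67) = (√(-226)/2)*√(-1/12 + 67) = ((I*√226)/2)*√(803/12) = (I*√226/2)*(√2409/6) = I*√544434/12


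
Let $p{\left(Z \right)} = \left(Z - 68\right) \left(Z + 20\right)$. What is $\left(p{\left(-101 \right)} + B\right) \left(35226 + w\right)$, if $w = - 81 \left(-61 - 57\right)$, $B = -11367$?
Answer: $103988448$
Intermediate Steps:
$p{\left(Z \right)} = \left(-68 + Z\right) \left(20 + Z\right)$
$w = 9558$ ($w = \left(-81\right) \left(-118\right) = 9558$)
$\left(p{\left(-101 \right)} + B\right) \left(35226 + w\right) = \left(\left(-1360 + \left(-101\right)^{2} - -4848\right) - 11367\right) \left(35226 + 9558\right) = \left(\left(-1360 + 10201 + 4848\right) - 11367\right) 44784 = \left(13689 - 11367\right) 44784 = 2322 \cdot 44784 = 103988448$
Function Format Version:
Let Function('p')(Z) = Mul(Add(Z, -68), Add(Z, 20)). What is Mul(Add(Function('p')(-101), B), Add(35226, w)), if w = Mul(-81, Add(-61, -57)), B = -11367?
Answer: 103988448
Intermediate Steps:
Function('p')(Z) = Mul(Add(-68, Z), Add(20, Z))
w = 9558 (w = Mul(-81, -118) = 9558)
Mul(Add(Function('p')(-101), B), Add(35226, w)) = Mul(Add(Add(-1360, Pow(-101, 2), Mul(-48, -101)), -11367), Add(35226, 9558)) = Mul(Add(Add(-1360, 10201, 4848), -11367), 44784) = Mul(Add(13689, -11367), 44784) = Mul(2322, 44784) = 103988448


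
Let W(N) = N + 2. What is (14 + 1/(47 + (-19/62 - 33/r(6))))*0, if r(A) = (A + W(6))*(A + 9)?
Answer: 0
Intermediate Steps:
W(N) = 2 + N
r(A) = (8 + A)*(9 + A) (r(A) = (A + (2 + 6))*(A + 9) = (A + 8)*(9 + A) = (8 + A)*(9 + A))
(14 + 1/(47 + (-19/62 - 33/r(6))))*0 = (14 + 1/(47 + (-19/62 - 33/(72 + 6² + 17*6))))*0 = (14 + 1/(47 + (-19*1/62 - 33/(72 + 36 + 102))))*0 = (14 + 1/(47 + (-19/62 - 33/210)))*0 = (14 + 1/(47 + (-19/62 - 33*1/210)))*0 = (14 + 1/(47 + (-19/62 - 11/70)))*0 = (14 + 1/(47 - 503/1085))*0 = (14 + 1/(50492/1085))*0 = (14 + 1085/50492)*0 = (707973/50492)*0 = 0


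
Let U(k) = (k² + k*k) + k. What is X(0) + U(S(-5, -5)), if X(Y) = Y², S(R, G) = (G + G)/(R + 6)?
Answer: 190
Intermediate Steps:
S(R, G) = 2*G/(6 + R) (S(R, G) = (2*G)/(6 + R) = 2*G/(6 + R))
U(k) = k + 2*k² (U(k) = (k² + k²) + k = 2*k² + k = k + 2*k²)
X(0) + U(S(-5, -5)) = 0² + (2*(-5)/(6 - 5))*(1 + 2*(2*(-5)/(6 - 5))) = 0 + (2*(-5)/1)*(1 + 2*(2*(-5)/1)) = 0 + (2*(-5)*1)*(1 + 2*(2*(-5)*1)) = 0 - 10*(1 + 2*(-10)) = 0 - 10*(1 - 20) = 0 - 10*(-19) = 0 + 190 = 190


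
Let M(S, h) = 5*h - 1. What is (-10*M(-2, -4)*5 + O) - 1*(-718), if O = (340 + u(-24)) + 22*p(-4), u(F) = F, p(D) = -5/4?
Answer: 4113/2 ≈ 2056.5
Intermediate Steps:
p(D) = -5/4 (p(D) = -5*¼ = -5/4)
M(S, h) = -1 + 5*h
O = 577/2 (O = (340 - 24) + 22*(-5/4) = 316 - 55/2 = 577/2 ≈ 288.50)
(-10*M(-2, -4)*5 + O) - 1*(-718) = (-10*(-1 + 5*(-4))*5 + 577/2) - 1*(-718) = (-10*(-1 - 20)*5 + 577/2) + 718 = (-10*(-21)*5 + 577/2) + 718 = (210*5 + 577/2) + 718 = (1050 + 577/2) + 718 = 2677/2 + 718 = 4113/2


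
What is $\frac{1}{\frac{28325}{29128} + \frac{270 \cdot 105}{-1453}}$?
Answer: $- \frac{3847544}{71329325} \approx -0.053941$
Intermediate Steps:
$\frac{1}{\frac{28325}{29128} + \frac{270 \cdot 105}{-1453}} = \frac{1}{28325 \cdot \frac{1}{29128} + 28350 \left(- \frac{1}{1453}\right)} = \frac{1}{\frac{2575}{2648} - \frac{28350}{1453}} = \frac{1}{- \frac{71329325}{3847544}} = - \frac{3847544}{71329325}$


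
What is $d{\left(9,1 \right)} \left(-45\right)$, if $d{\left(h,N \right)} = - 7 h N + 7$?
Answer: $2520$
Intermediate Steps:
$d{\left(h,N \right)} = 7 - 7 N h$ ($d{\left(h,N \right)} = - 7 N h + 7 = 7 - 7 N h$)
$d{\left(9,1 \right)} \left(-45\right) = \left(7 - 7 \cdot 9\right) \left(-45\right) = \left(7 - 63\right) \left(-45\right) = \left(-56\right) \left(-45\right) = 2520$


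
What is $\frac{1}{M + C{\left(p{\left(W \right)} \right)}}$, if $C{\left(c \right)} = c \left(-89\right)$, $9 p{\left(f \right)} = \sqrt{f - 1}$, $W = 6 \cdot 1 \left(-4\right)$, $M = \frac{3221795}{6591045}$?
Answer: $\frac{7644598497279}{38237412950580154} + \frac{773265360618045 i}{38237412950580154} \approx 0.00019992 + 0.020223 i$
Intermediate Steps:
$M = \frac{644359}{1318209}$ ($M = 3221795 \cdot \frac{1}{6591045} = \frac{644359}{1318209} \approx 0.48881$)
$W = -24$ ($W = 6 \left(-4\right) = -24$)
$p{\left(f \right)} = \frac{\sqrt{-1 + f}}{9}$ ($p{\left(f \right)} = \frac{\sqrt{f - 1}}{9} = \frac{\sqrt{-1 + f}}{9}$)
$C{\left(c \right)} = - 89 c$
$\frac{1}{M + C{\left(p{\left(W \right)} \right)}} = \frac{1}{\frac{644359}{1318209} - 89 \frac{\sqrt{-1 - 24}}{9}} = \frac{1}{\frac{644359}{1318209} - 89 \frac{\sqrt{-25}}{9}} = \frac{1}{\frac{644359}{1318209} - 89 \frac{5 i}{9}} = \frac{1}{\frac{644359}{1318209} - \frac{445 i}{9}} = \frac{15639074709129 \left(\frac{644359}{1318209} + \frac{445 i}{9}\right)}{38237412950580154}$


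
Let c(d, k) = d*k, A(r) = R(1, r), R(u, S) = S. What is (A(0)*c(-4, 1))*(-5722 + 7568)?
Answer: 0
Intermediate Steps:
A(r) = r
(A(0)*c(-4, 1))*(-5722 + 7568) = (0*(-4*1))*(-5722 + 7568) = (0*(-4))*1846 = 0*1846 = 0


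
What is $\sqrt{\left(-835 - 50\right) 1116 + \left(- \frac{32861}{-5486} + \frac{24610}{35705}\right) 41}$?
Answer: $\frac{i \sqrt{1515363088505740219122}}{39175526} \approx 993.67 i$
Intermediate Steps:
$\sqrt{\left(-835 - 50\right) 1116 + \left(- \frac{32861}{-5486} + \frac{24610}{35705}\right) 41} = \sqrt{\left(-885\right) 1116 + \left(\left(-32861\right) \left(- \frac{1}{5486}\right) + 24610 \cdot \frac{1}{35705}\right) 41} = \sqrt{-987660 + \left(\frac{32861}{5486} + \frac{4922}{7141}\right) 41} = \sqrt{-987660 + \frac{261662493}{39175526} \cdot 41} = \sqrt{-987660 + \frac{10728162213}{39175526}} = \sqrt{- \frac{38681371846947}{39175526}} = \frac{i \sqrt{1515363088505740219122}}{39175526}$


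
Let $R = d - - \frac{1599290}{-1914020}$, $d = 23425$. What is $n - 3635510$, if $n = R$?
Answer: $- \frac{691360453099}{191402} \approx -3.6121 \cdot 10^{6}$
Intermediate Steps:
$R = \frac{4483431921}{191402}$ ($R = 23425 - - \frac{1599290}{-1914020} = 23425 - \left(-1599290\right) \left(- \frac{1}{1914020}\right) = 23425 - \frac{159929}{191402} = \frac{4483431921}{191402} \approx 23424.0$)
$n = \frac{4483431921}{191402} \approx 23424.0$
$n - 3635510 = \frac{4483431921}{191402} - 3635510 = - \frac{691360453099}{191402}$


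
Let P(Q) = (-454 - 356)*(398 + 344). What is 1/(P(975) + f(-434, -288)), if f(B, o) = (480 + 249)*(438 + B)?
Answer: -1/598104 ≈ -1.6719e-6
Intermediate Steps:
P(Q) = -601020 (P(Q) = -810*742 = -601020)
f(B, o) = 319302 + 729*B (f(B, o) = 729*(438 + B) = 319302 + 729*B)
1/(P(975) + f(-434, -288)) = 1/(-601020 + (319302 + 729*(-434))) = 1/(-601020 + (319302 - 316386)) = 1/(-601020 + 2916) = 1/(-598104) = -1/598104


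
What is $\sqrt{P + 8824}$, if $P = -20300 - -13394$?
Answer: $\sqrt{1918} \approx 43.795$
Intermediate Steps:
$P = -6906$ ($P = -20300 + 13394 = -6906$)
$\sqrt{P + 8824} = \sqrt{-6906 + 8824} = \sqrt{1918}$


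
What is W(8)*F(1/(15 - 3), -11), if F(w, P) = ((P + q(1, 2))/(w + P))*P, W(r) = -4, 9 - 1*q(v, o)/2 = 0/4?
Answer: -3696/131 ≈ -28.214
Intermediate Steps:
q(v, o) = 18 (q(v, o) = 18 - 0/4 = 18 - 2*0 = 18 + 0 = 18)
F(w, P) = P*(18 + P)/(P + w) (F(w, P) = ((P + 18)/(w + P))*P = ((18 + P)/(P + w))*P = P*(18 + P)/(P + w))
W(8)*F(1/(15 - 3), -11) = -(-44)*(18 - 11)/(-11 + 1/(15 - 3)) = -(-44)*7/(-11 + 1/12) = -(-44)*7/(-131/12) = -(-44)*(-12)*7/131 = -4*924/131 = -3696/131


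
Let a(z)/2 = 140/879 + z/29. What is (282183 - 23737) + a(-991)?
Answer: 6586312928/25491 ≈ 2.5838e+5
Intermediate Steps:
a(z) = 280/879 + 2*z/29 (a(z) = 2*(140/879 + z/29) = 280/879 + 2*z/29)
(282183 - 23737) + a(-991) = (282183 - 23737) + (280/879 + (2/29)*(-991)) = 258446 + (280/879 - 1982/29) = 258446 - 1734058/25491 = 6586312928/25491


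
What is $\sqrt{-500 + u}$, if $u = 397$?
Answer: $i \sqrt{103} \approx 10.149 i$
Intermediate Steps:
$\sqrt{-500 + u} = \sqrt{-500 + 397} = \sqrt{-103} = i \sqrt{103}$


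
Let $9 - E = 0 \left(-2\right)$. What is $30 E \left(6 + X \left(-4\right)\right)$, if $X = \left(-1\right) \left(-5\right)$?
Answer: $-3780$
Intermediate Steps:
$X = 5$
$E = 9$ ($E = 9 - 0 \left(-2\right) = 9 - 0 = 9 + 0 = 9$)
$30 E \left(6 + X \left(-4\right)\right) = 30 \cdot 9 \left(6 + 5 \left(-4\right)\right) = 270 \left(6 - 20\right) = 270 \left(-14\right) = -3780$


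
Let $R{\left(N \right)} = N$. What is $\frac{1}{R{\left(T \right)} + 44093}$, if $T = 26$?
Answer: $\frac{1}{44119} \approx 2.2666 \cdot 10^{-5}$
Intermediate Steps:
$\frac{1}{R{\left(T \right)} + 44093} = \frac{1}{26 + 44093} = \frac{1}{44119}$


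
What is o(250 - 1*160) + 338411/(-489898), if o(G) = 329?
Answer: 160838031/489898 ≈ 328.31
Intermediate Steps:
o(250 - 1*160) + 338411/(-489898) = 329 + 338411/(-489898) = 329 + 338411*(-1/489898) = 329 - 338411/489898 = 160838031/489898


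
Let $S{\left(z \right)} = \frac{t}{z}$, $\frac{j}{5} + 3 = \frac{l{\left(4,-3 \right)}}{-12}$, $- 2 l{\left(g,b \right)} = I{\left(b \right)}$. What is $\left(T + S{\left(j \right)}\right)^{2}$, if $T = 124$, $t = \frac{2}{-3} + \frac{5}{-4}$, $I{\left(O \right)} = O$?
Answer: $\frac{2166530116}{140625} \approx 15406.0$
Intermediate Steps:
$l{\left(g,b \right)} = - \frac{b}{2}$
$t = - \frac{23}{12}$ ($t = 2 \left(- \frac{1}{3}\right) + 5 \left(- \frac{1}{4}\right) = - \frac{2}{3} - \frac{5}{4} = - \frac{23}{12} \approx -1.9167$)
$j = - \frac{125}{8}$ ($j = -15 + 5 \frac{\left(- \frac{1}{2}\right) \left(-3\right)}{-12} = -15 + 5 \cdot \frac{3}{2} \left(- \frac{1}{12}\right) = -15 + 5 \left(- \frac{1}{8}\right) = -15 - \frac{5}{8} = - \frac{125}{8} \approx -15.625$)
$S{\left(z \right)} = - \frac{23}{12 z}$
$\left(T + S{\left(j \right)}\right)^{2} = \left(124 - \frac{23}{12 \left(- \frac{125}{8}\right)}\right)^{2} = \left(124 - - \frac{46}{375}\right)^{2} = \left(124 + \frac{46}{375}\right)^{2} = \left(\frac{46546}{375}\right)^{2} = \frac{2166530116}{140625}$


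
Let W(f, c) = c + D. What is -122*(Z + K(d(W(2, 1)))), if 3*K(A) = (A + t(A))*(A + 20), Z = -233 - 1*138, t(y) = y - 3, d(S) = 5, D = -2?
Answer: 114436/3 ≈ 38145.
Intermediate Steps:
W(f, c) = -2 + c (W(f, c) = c - 2 = -2 + c)
t(y) = -3 + y
Z = -371 (Z = -233 - 138 = -371)
K(A) = (-3 + 2*A)*(20 + A)/3 (K(A) = ((A + (-3 + A))*(A + 20))/3 = ((-3 + 2*A)*(20 + A))/3 = (-3 + 2*A)*(20 + A)/3)
-122*(Z + K(d(W(2, 1)))) = -122*(-371 + (-20 + (⅔)*5² + (37/3)*5)) = -122*(-371 + (-20 + (⅔)*25 + 185/3)) = -122*(-371 + (-20 + 50/3 + 185/3)) = -122*(-371 + 175/3) = -122*(-938/3) = 114436/3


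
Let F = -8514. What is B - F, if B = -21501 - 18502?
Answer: -31489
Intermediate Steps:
B = -40003
B - F = -40003 - 1*(-8514) = -40003 + 8514 = -31489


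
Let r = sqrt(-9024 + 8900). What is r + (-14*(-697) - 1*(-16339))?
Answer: 26097 + 2*I*sqrt(31) ≈ 26097.0 + 11.136*I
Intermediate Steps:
r = 2*I*sqrt(31) (r = sqrt(-124) = 2*I*sqrt(31) ≈ 11.136*I)
r + (-14*(-697) - 1*(-16339)) = 2*I*sqrt(31) + (-14*(-697) - 1*(-16339)) = 2*I*sqrt(31) + (9758 + 16339) = 2*I*sqrt(31) + 26097 = 26097 + 2*I*sqrt(31)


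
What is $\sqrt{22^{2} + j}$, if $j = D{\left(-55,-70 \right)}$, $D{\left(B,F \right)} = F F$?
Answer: $2 \sqrt{1346} \approx 73.376$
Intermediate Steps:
$D{\left(B,F \right)} = F^{2}$
$j = 4900$ ($j = \left(-70\right)^{2} = 4900$)
$\sqrt{22^{2} + j} = \sqrt{22^{2} + 4900} = \sqrt{484 + 4900} = \sqrt{5384} = 2 \sqrt{1346}$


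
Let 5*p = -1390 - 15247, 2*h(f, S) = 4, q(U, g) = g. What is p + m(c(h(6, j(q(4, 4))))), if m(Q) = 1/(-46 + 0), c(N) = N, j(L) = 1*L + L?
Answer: -765307/230 ≈ -3327.4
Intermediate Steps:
j(L) = 2*L (j(L) = L + L = 2*L)
h(f, S) = 2 (h(f, S) = (½)*4 = 2)
m(Q) = -1/46 (m(Q) = 1/(-46) = -1/46)
p = -16637/5 (p = (-1390 - 15247)/5 = (⅕)*(-16637) = -16637/5 ≈ -3327.4)
p + m(c(h(6, j(q(4, 4))))) = -16637/5 - 1/46 = -765307/230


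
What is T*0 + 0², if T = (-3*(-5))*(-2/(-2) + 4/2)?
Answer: 0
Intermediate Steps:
T = 45 (T = 15*(-2*(-½) + 4*(½)) = 15*(1 + 2) = 15*3 = 45)
T*0 + 0² = 45*0 + 0² = 0 + 0 = 0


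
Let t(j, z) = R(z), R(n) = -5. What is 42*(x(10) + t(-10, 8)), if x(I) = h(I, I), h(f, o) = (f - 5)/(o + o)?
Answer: -399/2 ≈ -199.50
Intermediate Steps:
t(j, z) = -5
h(f, o) = (-5 + f)/(2*o) (h(f, o) = (-5 + f)/((2*o)) = (-5 + f)*(1/(2*o)) = (-5 + f)/(2*o))
x(I) = (-5 + I)/(2*I)
42*(x(10) + t(-10, 8)) = 42*((½)*(-5 + 10)/10 - 5) = 42*((½)*(⅒)*5 - 5) = 42*(¼ - 5) = 42*(-19/4) = -399/2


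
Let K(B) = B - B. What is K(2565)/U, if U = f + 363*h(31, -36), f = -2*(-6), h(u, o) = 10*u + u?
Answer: 0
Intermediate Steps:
K(B) = 0
h(u, o) = 11*u
f = 12
U = 123795 (U = 12 + 363*(11*31) = 12 + 363*341 = 12 + 123783 = 123795)
K(2565)/U = 0/123795 = 0*(1/123795) = 0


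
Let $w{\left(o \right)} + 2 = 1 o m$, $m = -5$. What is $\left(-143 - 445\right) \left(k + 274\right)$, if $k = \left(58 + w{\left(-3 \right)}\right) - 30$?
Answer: $-185220$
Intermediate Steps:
$w{\left(o \right)} = -2 - 5 o$ ($w{\left(o \right)} = -2 + 1 o \left(-5\right) = -2 + o \left(-5\right) = -2 - 5 o$)
$k = 41$ ($k = \left(58 - -13\right) - 30 = \left(58 + \left(-2 + 15\right)\right) - 30 = \left(58 + 13\right) - 30 = 71 - 30 = 41$)
$\left(-143 - 445\right) \left(k + 274\right) = \left(-143 - 445\right) \left(41 + 274\right) = \left(-588\right) 315 = -185220$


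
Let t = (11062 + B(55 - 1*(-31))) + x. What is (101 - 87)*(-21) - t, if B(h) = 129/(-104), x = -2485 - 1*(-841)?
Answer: -1009919/104 ≈ -9710.8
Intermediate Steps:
x = -1644 (x = -2485 + 841 = -1644)
B(h) = -129/104 (B(h) = 129*(-1/104) = -129/104)
t = 979343/104 (t = (11062 - 129/104) - 1644 = 1150319/104 - 1644 = 979343/104 ≈ 9416.8)
(101 - 87)*(-21) - t = (101 - 87)*(-21) - 1*979343/104 = 14*(-21) - 979343/104 = -294 - 979343/104 = -1009919/104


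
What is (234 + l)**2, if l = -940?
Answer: 498436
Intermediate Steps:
(234 + l)**2 = (234 - 940)**2 = (-706)**2 = 498436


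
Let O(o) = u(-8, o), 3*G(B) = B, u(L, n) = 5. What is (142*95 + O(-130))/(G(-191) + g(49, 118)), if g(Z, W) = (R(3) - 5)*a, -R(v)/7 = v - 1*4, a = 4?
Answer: -40485/167 ≈ -242.43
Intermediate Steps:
G(B) = B/3
O(o) = 5
R(v) = 28 - 7*v (R(v) = -7*(v - 1*4) = -7*(v - 4) = -7*(-4 + v) = 28 - 7*v)
g(Z, W) = 8 (g(Z, W) = ((28 - 7*3) - 5)*4 = ((28 - 21) - 5)*4 = (7 - 5)*4 = 2*4 = 8)
(142*95 + O(-130))/(G(-191) + g(49, 118)) = (142*95 + 5)/((⅓)*(-191) + 8) = (13490 + 5)/(-191/3 + 8) = 13495/(-167/3) = 13495*(-3/167) = -40485/167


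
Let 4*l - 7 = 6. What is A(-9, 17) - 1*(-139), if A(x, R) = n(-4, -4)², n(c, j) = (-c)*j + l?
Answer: 4825/16 ≈ 301.56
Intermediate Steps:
l = 13/4 (l = 7/4 + (¼)*6 = 7/4 + 3/2 = 13/4 ≈ 3.2500)
n(c, j) = 13/4 - c*j (n(c, j) = (-c)*j + 13/4 = -c*j + 13/4 = 13/4 - c*j)
A(x, R) = 2601/16 (A(x, R) = (13/4 - 1*(-4)*(-4))² = (13/4 - 16)² = (-51/4)² = 2601/16)
A(-9, 17) - 1*(-139) = 2601/16 - 1*(-139) = 2601/16 + 139 = 4825/16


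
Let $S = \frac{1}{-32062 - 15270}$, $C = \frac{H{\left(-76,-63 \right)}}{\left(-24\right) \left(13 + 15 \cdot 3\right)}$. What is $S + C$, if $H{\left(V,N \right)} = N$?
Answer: $\frac{248377}{5490512} \approx 0.045237$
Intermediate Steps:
$C = \frac{21}{464}$ ($C = - \frac{63}{\left(-24\right) \left(13 + 15 \cdot 3\right)} = - \frac{63}{\left(-24\right) \left(13 + 45\right)} = - \frac{63}{\left(-24\right) 58} = - \frac{63}{-1392} = \left(-63\right) \left(- \frac{1}{1392}\right) = \frac{21}{464} \approx 0.045259$)
$S = - \frac{1}{47332}$ ($S = \frac{1}{-47332} = - \frac{1}{47332} \approx -2.1127 \cdot 10^{-5}$)
$S + C = - \frac{1}{47332} + \frac{21}{464} = \frac{248377}{5490512}$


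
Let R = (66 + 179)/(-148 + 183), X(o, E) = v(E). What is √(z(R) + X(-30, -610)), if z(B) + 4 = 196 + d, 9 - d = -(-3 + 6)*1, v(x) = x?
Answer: I*√406 ≈ 20.149*I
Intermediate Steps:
X(o, E) = E
d = 12 (d = 9 - (-(-3 + 6)) = 9 - (-1*3) = 9 - (-3) = 9 - 1*(-3) = 9 + 3 = 12)
R = 7 (R = 245/35 = 245*(1/35) = 7)
z(B) = 204 (z(B) = -4 + (196 + 12) = -4 + 208 = 204)
√(z(R) + X(-30, -610)) = √(204 - 610) = √(-406) = I*√406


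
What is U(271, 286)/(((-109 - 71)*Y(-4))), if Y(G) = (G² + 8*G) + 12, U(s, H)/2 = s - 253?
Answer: 1/20 ≈ 0.050000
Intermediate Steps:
U(s, H) = -506 + 2*s (U(s, H) = 2*(s - 253) = 2*(-253 + s) = -506 + 2*s)
Y(G) = 12 + G² + 8*G
U(271, 286)/(((-109 - 71)*Y(-4))) = (-506 + 2*271)/(((-109 - 71)*(12 + (-4)² + 8*(-4)))) = (-506 + 542)/((-180*(12 + 16 - 32))) = 36/((-180*(-4))) = 36/720 = 36*(1/720) = 1/20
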